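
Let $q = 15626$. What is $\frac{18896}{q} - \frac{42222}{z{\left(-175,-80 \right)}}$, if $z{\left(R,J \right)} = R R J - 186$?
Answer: $\frac{11739618907}{9571651609} \approx 1.2265$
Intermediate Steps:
$z{\left(R,J \right)} = -186 + J R^{2}$ ($z{\left(R,J \right)} = R^{2} J - 186 = J R^{2} - 186 = -186 + J R^{2}$)
$\frac{18896}{q} - \frac{42222}{z{\left(-175,-80 \right)}} = \frac{18896}{15626} - \frac{42222}{-186 - 80 \left(-175\right)^{2}} = 18896 \cdot \frac{1}{15626} - \frac{42222}{-186 - 2450000} = \frac{9448}{7813} - \frac{42222}{-186 - 2450000} = \frac{9448}{7813} - \frac{42222}{-2450186} = \frac{9448}{7813} - - \frac{21111}{1225093} = \frac{9448}{7813} + \frac{21111}{1225093} = \frac{11739618907}{9571651609}$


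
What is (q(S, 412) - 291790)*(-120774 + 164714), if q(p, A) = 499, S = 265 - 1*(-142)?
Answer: -12799326540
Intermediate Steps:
S = 407 (S = 265 + 142 = 407)
(q(S, 412) - 291790)*(-120774 + 164714) = (499 - 291790)*(-120774 + 164714) = -291291*43940 = -12799326540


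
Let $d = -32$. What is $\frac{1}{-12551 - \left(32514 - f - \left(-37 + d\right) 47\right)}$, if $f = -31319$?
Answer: $- \frac{1}{79627} \approx -1.2559 \cdot 10^{-5}$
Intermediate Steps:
$\frac{1}{-12551 - \left(32514 - f - \left(-37 + d\right) 47\right)} = \frac{1}{-12551 - \left(63833 - \left(-37 - 32\right) 47\right)} = \frac{1}{-12551 - 67076} = \frac{1}{-79627} = - \frac{1}{79627}$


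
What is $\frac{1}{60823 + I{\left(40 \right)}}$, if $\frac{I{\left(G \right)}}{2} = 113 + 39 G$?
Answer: $\frac{1}{64169} \approx 1.5584 \cdot 10^{-5}$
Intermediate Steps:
$I{\left(G \right)} = 226 + 78 G$ ($I{\left(G \right)} = 2 \left(113 + 39 G\right) = 226 + 78 G$)
$\frac{1}{60823 + I{\left(40 \right)}} = \frac{1}{60823 + \left(226 + 78 \cdot 40\right)} = \frac{1}{60823 + \left(226 + 3120\right)} = \frac{1}{60823 + 3346} = \frac{1}{64169}$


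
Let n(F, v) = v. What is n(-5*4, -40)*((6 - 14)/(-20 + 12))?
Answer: -40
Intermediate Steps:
n(-5*4, -40)*((6 - 14)/(-20 + 12)) = -40*(6 - 14)/(-20 + 12) = -(-320)/(-8) = -(-320)*(-1)/8 = -40*1 = -40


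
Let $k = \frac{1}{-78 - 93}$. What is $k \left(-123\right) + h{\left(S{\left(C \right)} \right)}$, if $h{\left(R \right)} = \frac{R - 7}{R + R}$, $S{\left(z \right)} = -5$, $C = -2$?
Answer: $\frac{547}{285} \approx 1.9193$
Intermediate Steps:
$h{\left(R \right)} = \frac{-7 + R}{2 R}$
$k = - \frac{1}{171}$ ($k = \frac{1}{-171} = - \frac{1}{171} \approx -0.005848$)
$k \left(-123\right) + h{\left(S{\left(C \right)} \right)} = \left(- \frac{1}{171}\right) \left(-123\right) + \frac{-7 - 5}{2 \left(-5\right)} = \frac{41}{57} + \frac{1}{2} \left(- \frac{1}{5}\right) \left(-12\right) = \frac{41}{57} + \frac{6}{5} = \frac{547}{285}$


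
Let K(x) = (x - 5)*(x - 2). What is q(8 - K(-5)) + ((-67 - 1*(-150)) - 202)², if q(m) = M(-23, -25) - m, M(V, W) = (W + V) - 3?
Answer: 14172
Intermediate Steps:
K(x) = (-5 + x)*(-2 + x)
M(V, W) = -3 + V + W (M(V, W) = (V + W) - 3 = -3 + V + W)
q(m) = -51 - m (q(m) = (-3 - 23 - 25) - m = -51 - m)
q(8 - K(-5)) + ((-67 - 1*(-150)) - 202)² = (-51 - (8 - (10 + (-5)² - 7*(-5)))) + ((-67 - 1*(-150)) - 202)² = (-51 - (8 - (10 + 25 + 35))) + ((-67 + 150) - 202)² = (-51 - (8 - 1*70)) + (83 - 202)² = (-51 - (8 - 70)) + (-119)² = (-51 - 1*(-62)) + 14161 = (-51 + 62) + 14161 = 11 + 14161 = 14172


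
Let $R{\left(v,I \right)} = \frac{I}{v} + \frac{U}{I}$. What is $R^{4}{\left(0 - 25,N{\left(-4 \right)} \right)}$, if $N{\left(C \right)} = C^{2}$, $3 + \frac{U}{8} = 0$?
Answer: $\frac{131079601}{6250000} \approx 20.973$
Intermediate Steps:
$U = -24$ ($U = -24 + 8 \cdot 0 = -24 + 0 = -24$)
$R{\left(v,I \right)} = - \frac{24}{I} + \frac{I}{v}$ ($R{\left(v,I \right)} = \frac{I}{v} - \frac{24}{I} = - \frac{24}{I} + \frac{I}{v}$)
$R^{4}{\left(0 - 25,N{\left(-4 \right)} \right)} = \left(- \frac{24}{\left(-4\right)^{2}} + \frac{\left(-4\right)^{2}}{0 - 25}\right)^{4} = \left(- \frac{24}{16} + \frac{16}{0 - 25}\right)^{4} = \left(\left(-24\right) \frac{1}{16} + \frac{16}{-25}\right)^{4} = \left(- \frac{3}{2} + 16 \left(- \frac{1}{25}\right)\right)^{4} = \left(- \frac{3}{2} - \frac{16}{25}\right)^{4} = \left(- \frac{107}{50}\right)^{4} = \frac{131079601}{6250000}$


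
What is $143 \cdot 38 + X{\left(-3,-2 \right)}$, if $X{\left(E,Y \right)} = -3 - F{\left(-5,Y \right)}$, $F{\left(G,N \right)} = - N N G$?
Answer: $5411$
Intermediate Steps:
$F{\left(G,N \right)} = - G N^{2}$ ($F{\left(G,N \right)} = - N^{2} G = - G N^{2}$)
$X{\left(E,Y \right)} = -3 - 5 Y^{2}$ ($X{\left(E,Y \right)} = -3 - \left(-1\right) \left(-5\right) Y^{2} = -3 - 5 Y^{2}$)
$143 \cdot 38 + X{\left(-3,-2 \right)} = 143 \cdot 38 - \left(3 + 5 \left(-2\right)^{2}\right) = 5434 - 23 = 5411$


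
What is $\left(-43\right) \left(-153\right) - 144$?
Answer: $6435$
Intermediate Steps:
$\left(-43\right) \left(-153\right) - 144 = 6579 - 144 = 6435$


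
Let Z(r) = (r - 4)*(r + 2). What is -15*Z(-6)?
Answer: -600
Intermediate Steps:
Z(r) = (-4 + r)*(2 + r)
-15*Z(-6) = -15*(-8 + (-6)**2 - 2*(-6)) = -15*(-8 + 36 + 12) = -15*40 = -600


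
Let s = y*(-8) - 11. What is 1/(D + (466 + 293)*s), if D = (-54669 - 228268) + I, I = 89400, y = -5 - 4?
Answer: -1/147238 ≈ -6.7917e-6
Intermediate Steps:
y = -9
s = 61 (s = -9*(-8) - 11 = 72 - 11 = 61)
D = -193537 (D = (-54669 - 228268) + 89400 = -282937 + 89400 = -193537)
1/(D + (466 + 293)*s) = 1/(-193537 + (466 + 293)*61) = 1/(-193537 + 759*61) = 1/(-193537 + 46299) = 1/(-147238) = -1/147238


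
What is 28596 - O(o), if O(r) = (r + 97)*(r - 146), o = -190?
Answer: -2652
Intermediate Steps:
O(r) = (-146 + r)*(97 + r) (O(r) = (97 + r)*(-146 + r) = (-146 + r)*(97 + r))
28596 - O(o) = 28596 - (-14162 + (-190)² - 49*(-190)) = 28596 - (-14162 + 36100 + 9310) = 28596 - 1*31248 = 28596 - 31248 = -2652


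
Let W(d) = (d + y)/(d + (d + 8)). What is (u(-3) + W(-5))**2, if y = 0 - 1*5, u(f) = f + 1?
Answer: 9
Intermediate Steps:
u(f) = 1 + f
y = -5 (y = 0 - 5 = -5)
W(d) = (-5 + d)/(8 + 2*d) (W(d) = (d - 5)/(d + (d + 8)) = (-5 + d)/(d + (8 + d)) = (-5 + d)/(8 + 2*d))
(u(-3) + W(-5))**2 = ((1 - 3) + (-5 - 5)/(2*(4 - 5)))**2 = (-2 + (1/2)*(-10)/(-1))**2 = (-2 + (1/2)*(-1)*(-10))**2 = (-2 + 5)**2 = 3**2 = 9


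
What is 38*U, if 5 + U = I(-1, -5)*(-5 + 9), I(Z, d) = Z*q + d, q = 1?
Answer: -1102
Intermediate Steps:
I(Z, d) = Z + d (I(Z, d) = Z*1 + d = Z + d)
U = -29 (U = -5 + (-1 - 5)*(-5 + 9) = -5 - 6*4 = -5 - 24 = -29)
38*U = 38*(-29) = -1102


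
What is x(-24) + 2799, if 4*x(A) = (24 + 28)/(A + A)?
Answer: 134339/48 ≈ 2798.7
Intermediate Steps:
x(A) = 13/(2*A) (x(A) = ((24 + 28)/(A + A))/4 = (52/((2*A)))/4 = (52*(1/(2*A)))/4 = (26/A)/4 = 13/(2*A))
x(-24) + 2799 = (13/2)/(-24) + 2799 = (13/2)*(-1/24) + 2799 = -13/48 + 2799 = 134339/48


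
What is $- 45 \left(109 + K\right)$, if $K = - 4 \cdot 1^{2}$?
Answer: $-4725$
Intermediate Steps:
$K = -4$ ($K = \left(-4\right) 1 = -4$)
$- 45 \left(109 + K\right) = - 45 \left(109 - 4\right) = \left(-45\right) 105 = -4725$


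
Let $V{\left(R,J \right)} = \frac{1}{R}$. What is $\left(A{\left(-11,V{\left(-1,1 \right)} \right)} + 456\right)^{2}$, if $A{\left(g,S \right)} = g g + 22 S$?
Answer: $308025$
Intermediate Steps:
$A{\left(g,S \right)} = g^{2} + 22 S$
$\left(A{\left(-11,V{\left(-1,1 \right)} \right)} + 456\right)^{2} = \left(\left(\left(-11\right)^{2} + \frac{22}{-1}\right) + 456\right)^{2} = \left(\left(121 + 22 \left(-1\right)\right) + 456\right)^{2} = \left(\left(121 - 22\right) + 456\right)^{2} = \left(99 + 456\right)^{2} = 555^{2} = 308025$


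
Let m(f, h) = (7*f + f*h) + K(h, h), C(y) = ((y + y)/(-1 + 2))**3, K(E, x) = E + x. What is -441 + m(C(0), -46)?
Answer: -533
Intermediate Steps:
C(y) = 8*y**3 (C(y) = ((2*y)/1)**3 = ((2*y)*1)**3 = (2*y)**3 = 8*y**3)
m(f, h) = 2*h + 7*f + f*h (m(f, h) = (7*f + f*h) + (h + h) = (7*f + f*h) + 2*h = 2*h + 7*f + f*h)
-441 + m(C(0), -46) = -441 + (2*(-46) + 7*(8*0**3) + (8*0**3)*(-46)) = -441 + (-92 + 7*(8*0) + (8*0)*(-46)) = -441 + (-92 + 7*0 + 0*(-46)) = -441 + (-92 + 0 + 0) = -441 - 92 = -533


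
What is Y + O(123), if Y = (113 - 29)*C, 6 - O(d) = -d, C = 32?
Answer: 2817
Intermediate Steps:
O(d) = 6 + d (O(d) = 6 - (-1)*d = 6 + d)
Y = 2688 (Y = (113 - 29)*32 = 84*32 = 2688)
Y + O(123) = 2688 + (6 + 123) = 2688 + 129 = 2817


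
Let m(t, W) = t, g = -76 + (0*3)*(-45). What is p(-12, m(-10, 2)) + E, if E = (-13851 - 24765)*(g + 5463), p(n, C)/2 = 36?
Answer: -208024320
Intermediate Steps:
g = -76 (g = -76 + 0*(-45) = -76 + 0 = -76)
p(n, C) = 72 (p(n, C) = 2*36 = 72)
E = -208024392 (E = (-13851 - 24765)*(-76 + 5463) = -38616*5387 = -208024392)
p(-12, m(-10, 2)) + E = 72 - 208024392 = -208024320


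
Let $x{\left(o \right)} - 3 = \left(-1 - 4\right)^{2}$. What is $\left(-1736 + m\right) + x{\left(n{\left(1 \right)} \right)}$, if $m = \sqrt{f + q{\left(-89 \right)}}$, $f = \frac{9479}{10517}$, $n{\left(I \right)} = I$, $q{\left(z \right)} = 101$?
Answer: $-1708 + \frac{4 \sqrt{704439177}}{10517} \approx -1697.9$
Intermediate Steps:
$f = \frac{9479}{10517}$ ($f = 9479 \cdot \frac{1}{10517} = \frac{9479}{10517} \approx 0.9013$)
$x{\left(o \right)} = 28$ ($x{\left(o \right)} = 3 + \left(-1 - 4\right)^{2} = 3 + \left(-5\right)^{2} = 3 + 25 = 28$)
$m = \frac{4 \sqrt{704439177}}{10517}$ ($m = \sqrt{\frac{9479}{10517} + 101} = \sqrt{\frac{1071696}{10517}} = \frac{4 \sqrt{704439177}}{10517} \approx 10.095$)
$\left(-1736 + m\right) + x{\left(n{\left(1 \right)} \right)} = \left(-1736 + \frac{4 \sqrt{704439177}}{10517}\right) + 28 = -1708 + \frac{4 \sqrt{704439177}}{10517}$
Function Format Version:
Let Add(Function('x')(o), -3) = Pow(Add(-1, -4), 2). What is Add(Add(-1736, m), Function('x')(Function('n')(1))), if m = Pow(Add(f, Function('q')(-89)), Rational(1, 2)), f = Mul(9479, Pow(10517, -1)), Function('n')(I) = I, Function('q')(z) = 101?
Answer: Add(-1708, Mul(Rational(4, 10517), Pow(704439177, Rational(1, 2)))) ≈ -1697.9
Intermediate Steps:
f = Rational(9479, 10517) (f = Mul(9479, Rational(1, 10517)) = Rational(9479, 10517) ≈ 0.90130)
Function('x')(o) = 28 (Function('x')(o) = Add(3, Pow(Add(-1, -4), 2)) = Add(3, Pow(-5, 2)) = Add(3, 25) = 28)
m = Mul(Rational(4, 10517), Pow(704439177, Rational(1, 2))) (m = Pow(Add(Rational(9479, 10517), 101), Rational(1, 2)) = Pow(Rational(1071696, 10517), Rational(1, 2)) = Mul(Rational(4, 10517), Pow(704439177, Rational(1, 2))) ≈ 10.095)
Add(Add(-1736, m), Function('x')(Function('n')(1))) = Add(Add(-1736, Mul(Rational(4, 10517), Pow(704439177, Rational(1, 2)))), 28) = Add(-1708, Mul(Rational(4, 10517), Pow(704439177, Rational(1, 2))))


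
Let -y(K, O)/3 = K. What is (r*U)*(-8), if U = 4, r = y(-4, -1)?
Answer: -384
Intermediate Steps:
y(K, O) = -3*K
r = 12 (r = -3*(-4) = 12)
(r*U)*(-8) = (12*4)*(-8) = 48*(-8) = -384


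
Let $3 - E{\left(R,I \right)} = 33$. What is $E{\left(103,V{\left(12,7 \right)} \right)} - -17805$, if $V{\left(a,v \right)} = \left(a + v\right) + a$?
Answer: $17775$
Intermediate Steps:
$V{\left(a,v \right)} = v + 2 a$
$E{\left(R,I \right)} = -30$ ($E{\left(R,I \right)} = 3 - 33 = -30$)
$E{\left(103,V{\left(12,7 \right)} \right)} - -17805 = -30 - -17805 = -30 + 17805 = 17775$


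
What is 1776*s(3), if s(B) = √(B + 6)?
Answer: 5328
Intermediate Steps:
s(B) = √(6 + B)
1776*s(3) = 1776*√(6 + 3) = 1776*√9 = 1776*3 = 5328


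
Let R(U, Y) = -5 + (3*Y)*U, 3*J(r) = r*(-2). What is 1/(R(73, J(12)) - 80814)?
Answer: -1/82571 ≈ -1.2111e-5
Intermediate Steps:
J(r) = -2*r/3 (J(r) = (r*(-2))/3 = (-2*r)/3 = -2*r/3)
R(U, Y) = -5 + 3*U*Y
1/(R(73, J(12)) - 80814) = 1/((-5 + 3*73*(-⅔*12)) - 80814) = 1/((-5 + 3*73*(-8)) - 80814) = 1/((-5 - 1752) - 80814) = 1/(-1757 - 80814) = 1/(-82571) = -1/82571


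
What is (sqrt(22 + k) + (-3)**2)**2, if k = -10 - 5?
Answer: (9 + sqrt(7))**2 ≈ 135.62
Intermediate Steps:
k = -15
(sqrt(22 + k) + (-3)**2)**2 = (sqrt(22 - 15) + (-3)**2)**2 = (sqrt(7) + 9)**2 = (9 + sqrt(7))**2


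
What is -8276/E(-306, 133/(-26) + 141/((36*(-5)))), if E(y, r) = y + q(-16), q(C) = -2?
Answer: 2069/77 ≈ 26.870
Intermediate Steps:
E(y, r) = -2 + y (E(y, r) = y - 2 = -2 + y)
-8276/E(-306, 133/(-26) + 141/((36*(-5)))) = -8276/(-2 - 306) = -8276/(-308) = -8276*(-1)/308 = -1*(-2069/77) = 2069/77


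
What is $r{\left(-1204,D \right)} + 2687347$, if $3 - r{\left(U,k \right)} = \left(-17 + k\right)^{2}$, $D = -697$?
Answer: $2177554$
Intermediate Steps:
$r{\left(U,k \right)} = 3 - \left(-17 + k\right)^{2}$
$r{\left(-1204,D \right)} + 2687347 = \left(3 - \left(-17 - 697\right)^{2}\right) + 2687347 = \left(3 - \left(-714\right)^{2}\right) + 2687347 = \left(3 - 509796\right) + 2687347 = -509793 + 2687347 = 2177554$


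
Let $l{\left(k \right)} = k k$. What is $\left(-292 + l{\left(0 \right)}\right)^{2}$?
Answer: $85264$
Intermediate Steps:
$l{\left(k \right)} = k^{2}$
$\left(-292 + l{\left(0 \right)}\right)^{2} = \left(-292 + 0^{2}\right)^{2} = \left(-292 + 0\right)^{2} = \left(-292\right)^{2} = 85264$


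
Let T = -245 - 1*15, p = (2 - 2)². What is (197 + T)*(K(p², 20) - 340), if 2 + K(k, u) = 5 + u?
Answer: 19971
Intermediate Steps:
p = 0 (p = 0² = 0)
T = -260 (T = -245 - 15 = -260)
K(k, u) = 3 + u (K(k, u) = -2 + (5 + u) = 3 + u)
(197 + T)*(K(p², 20) - 340) = (197 - 260)*((3 + 20) - 340) = -63*(23 - 340) = -63*(-317) = 19971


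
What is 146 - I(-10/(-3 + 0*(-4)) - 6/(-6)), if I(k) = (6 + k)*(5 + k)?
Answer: 446/9 ≈ 49.556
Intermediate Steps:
I(k) = (5 + k)*(6 + k)
146 - I(-10/(-3 + 0*(-4)) - 6/(-6)) = 146 - (30 + (-10/(-3 + 0*(-4)) - 6/(-6))² + 11*(-10/(-3 + 0*(-4)) - 6/(-6))) = 146 - (30 + (-10/(-3 + 0) - 6*(-⅙))² + 11*(-10/(-3 + 0) - 6*(-⅙))) = 146 - (30 + (-10/(-3) + 1)² + 11*(-10/(-3) + 1)) = 146 - (30 + (-10*(-⅓) + 1)² + 11*(-10*(-⅓) + 1)) = 146 - (30 + (10/3 + 1)² + 11*(10/3 + 1)) = 146 - (30 + (13/3)² + 11*(13/3)) = 146 - (30 + 169/9 + 143/3) = 146 - 1*868/9 = 146 - 868/9 = 446/9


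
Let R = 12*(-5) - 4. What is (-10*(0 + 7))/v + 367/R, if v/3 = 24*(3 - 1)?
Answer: -3583/576 ≈ -6.2205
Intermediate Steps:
v = 144 (v = 3*(24*(3 - 1)) = 3*(24*2) = 3*48 = 144)
R = -64 (R = -60 - 4 = -64)
(-10*(0 + 7))/v + 367/R = -10*(0 + 7)/144 + 367/(-64) = -10*7*(1/144) + 367*(-1/64) = -70*1/144 - 367/64 = -35/72 - 367/64 = -3583/576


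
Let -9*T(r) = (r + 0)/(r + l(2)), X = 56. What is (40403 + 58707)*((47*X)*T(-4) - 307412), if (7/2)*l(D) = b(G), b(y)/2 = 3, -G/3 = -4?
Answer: -274664930540/9 ≈ -3.0518e+10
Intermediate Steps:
G = 12 (G = -3*(-4) = 12)
b(y) = 6 (b(y) = 2*3 = 6)
l(D) = 12/7 (l(D) = (2/7)*6 = 12/7)
T(r) = -r/(9*(12/7 + r)) (T(r) = -(r + 0)/(9*(r + 12/7)) = -r/(9*(12/7 + r)))
(40403 + 58707)*((47*X)*T(-4) - 307412) = (40403 + 58707)*((47*56)*(-7*(-4)/(108 + 63*(-4))) - 307412) = 99110*(2632*(-7*(-4)/(108 - 252)) - 307412) = 99110*(2632*(-7*(-4)/(-144)) - 307412) = 99110*(2632*(-7*(-4)*(-1/144)) - 307412) = 99110*(2632*(-7/36) - 307412) = 99110*(-4606/9 - 307412) = 99110*(-2771314/9) = -274664930540/9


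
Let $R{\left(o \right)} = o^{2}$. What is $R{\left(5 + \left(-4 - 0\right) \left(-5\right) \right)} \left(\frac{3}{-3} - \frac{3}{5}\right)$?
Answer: $-1000$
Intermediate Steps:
$R{\left(5 + \left(-4 - 0\right) \left(-5\right) \right)} \left(\frac{3}{-3} - \frac{3}{5}\right) = \left(5 + \left(-4 - 0\right) \left(-5\right)\right)^{2} \left(\frac{3}{-3} - \frac{3}{5}\right) = \left(5 + \left(-4 + 0\right) \left(-5\right)\right)^{2} \left(3 \left(- \frac{1}{3}\right) - \frac{3}{5}\right) = \left(5 - -20\right)^{2} \left(-1 - \frac{3}{5}\right) = \left(5 + 20\right)^{2} \left(- \frac{8}{5}\right) = 25^{2} \left(- \frac{8}{5}\right) = 625 \left(- \frac{8}{5}\right) = -1000$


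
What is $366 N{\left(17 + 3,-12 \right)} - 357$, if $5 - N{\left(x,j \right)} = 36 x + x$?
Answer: $-269367$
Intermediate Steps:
$N{\left(x,j \right)} = 5 - 37 x$ ($N{\left(x,j \right)} = 5 - \left(36 x + x\right) = 5 - 37 x$)
$366 N{\left(17 + 3,-12 \right)} - 357 = 366 \left(5 - 37 \left(17 + 3\right)\right) - 357 = 366 \left(5 - 740\right) - 357 = 366 \left(-735\right) - 357 = -269010 - 357 = -269367$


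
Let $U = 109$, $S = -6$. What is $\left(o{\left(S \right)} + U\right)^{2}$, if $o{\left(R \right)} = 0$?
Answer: $11881$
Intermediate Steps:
$\left(o{\left(S \right)} + U\right)^{2} = \left(0 + 109\right)^{2} = 109^{2} = 11881$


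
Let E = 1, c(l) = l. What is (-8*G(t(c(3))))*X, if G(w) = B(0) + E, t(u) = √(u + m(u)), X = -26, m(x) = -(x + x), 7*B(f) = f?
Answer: 208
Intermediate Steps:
B(f) = f/7
m(x) = -2*x
t(u) = √(-u) (t(u) = √(u - 2*u) = √(-u))
G(w) = 1 (G(w) = (⅐)*0 + 1 = 0 + 1 = 1)
(-8*G(t(c(3))))*X = -8*1*(-26) = -8*(-26) = 208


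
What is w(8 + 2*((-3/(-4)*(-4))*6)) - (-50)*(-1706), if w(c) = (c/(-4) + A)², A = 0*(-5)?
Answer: -85251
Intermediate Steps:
A = 0
w(c) = c²/16 (w(c) = (c/(-4) + 0)² = (c*(-¼) + 0)² = (-c/4 + 0)² = (-c/4)² = c²/16)
w(8 + 2*((-3/(-4)*(-4))*6)) - (-50)*(-1706) = (8 + 2*((-3/(-4)*(-4))*6))²/16 - (-50)*(-1706) = (8 + 2*((-3*(-¼)*(-4))*6))²/16 - 1*85300 = (8 + 2*(((¾)*(-4))*6))²/16 - 85300 = (8 + 2*(-3*6))²/16 - 85300 = (8 + 2*(-18))²/16 - 85300 = (8 - 36)²/16 - 85300 = (1/16)*(-28)² - 85300 = (1/16)*784 - 85300 = 49 - 85300 = -85251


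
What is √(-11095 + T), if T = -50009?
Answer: 4*I*√3819 ≈ 247.19*I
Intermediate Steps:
√(-11095 + T) = √(-11095 - 50009) = √(-61104) = 4*I*√3819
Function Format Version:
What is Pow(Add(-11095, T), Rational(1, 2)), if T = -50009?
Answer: Mul(4, I, Pow(3819, Rational(1, 2))) ≈ Mul(247.19, I)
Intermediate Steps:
Pow(Add(-11095, T), Rational(1, 2)) = Pow(Add(-11095, -50009), Rational(1, 2)) = Pow(-61104, Rational(1, 2)) = Mul(4, I, Pow(3819, Rational(1, 2)))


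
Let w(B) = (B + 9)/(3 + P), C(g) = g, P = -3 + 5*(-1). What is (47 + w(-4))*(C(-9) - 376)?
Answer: -17710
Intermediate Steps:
P = -8 (P = -3 - 5 = -8)
w(B) = -9/5 - B/5 (w(B) = (B + 9)/(3 - 8) = (9 + B)/(-5) = (9 + B)*(-1/5) = -9/5 - B/5)
(47 + w(-4))*(C(-9) - 376) = (47 + (-9/5 - 1/5*(-4)))*(-9 - 376) = (47 + (-9/5 + 4/5))*(-385) = (47 - 1)*(-385) = 46*(-385) = -17710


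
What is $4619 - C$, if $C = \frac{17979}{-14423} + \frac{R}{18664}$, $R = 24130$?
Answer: $\frac{621690085417}{134595436} \approx 4619.0$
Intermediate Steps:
$C = \frac{6233467}{134595436}$ ($C = \frac{17979}{-14423} + \frac{24130}{18664} = 17979 \left(- \frac{1}{14423}\right) + 24130 \cdot \frac{1}{18664} = - \frac{17979}{14423} + \frac{12065}{9332} = \frac{6233467}{134595436} \approx 0.046313$)
$4619 - C = 4619 - \frac{6233467}{134595436} = \frac{621690085417}{134595436}$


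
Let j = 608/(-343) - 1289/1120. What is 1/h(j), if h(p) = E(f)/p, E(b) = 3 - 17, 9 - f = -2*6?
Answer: 160441/768320 ≈ 0.20882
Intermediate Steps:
f = 21 (f = 9 - (-2)*6 = 9 - 1*(-12) = 9 + 12 = 21)
E(b) = -14
j = -160441/54880 (j = 608*(-1/343) - 1289*1/1120 = -608/343 - 1289/1120 = -160441/54880 ≈ -2.9235)
h(p) = -14/p
1/h(j) = 1/(-14/(-160441/54880)) = 1/(-14*(-54880/160441)) = 1/(768320/160441) = 160441/768320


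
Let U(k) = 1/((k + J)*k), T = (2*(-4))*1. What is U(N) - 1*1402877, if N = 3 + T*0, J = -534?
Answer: -2234783062/1593 ≈ -1.4029e+6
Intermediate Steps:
T = -8 (T = -8*1 = -8)
N = 3 (N = 3 - 8*0 = 3 + 0 = 3)
U(k) = 1/(k*(-534 + k)) (U(k) = 1/((k - 534)*k) = 1/((-534 + k)*k) = 1/(k*(-534 + k)))
U(N) - 1*1402877 = 1/(3*(-534 + 3)) - 1*1402877 = (⅓)/(-531) - 1402877 = (⅓)*(-1/531) - 1402877 = -1/1593 - 1402877 = -2234783062/1593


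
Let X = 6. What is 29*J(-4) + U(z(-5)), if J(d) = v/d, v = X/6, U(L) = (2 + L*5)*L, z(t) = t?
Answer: 431/4 ≈ 107.75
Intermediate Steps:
U(L) = L*(2 + 5*L) (U(L) = (2 + 5*L)*L = L*(2 + 5*L))
v = 1 (v = 6/6 = 6*(⅙) = 1)
J(d) = 1/d
29*J(-4) + U(z(-5)) = 29/(-4) - 5*(2 + 5*(-5)) = 29*(-¼) - 5*(2 - 25) = -29/4 - 5*(-23) = -29/4 + 115 = 431/4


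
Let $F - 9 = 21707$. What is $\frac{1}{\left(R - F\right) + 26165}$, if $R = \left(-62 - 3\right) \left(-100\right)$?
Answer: $\frac{1}{10949} \approx 9.1332 \cdot 10^{-5}$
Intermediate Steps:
$R = 6500$ ($R = \left(-65\right) \left(-100\right) = 6500$)
$F = 21716$ ($F = 9 + 21707 = 21716$)
$\frac{1}{\left(R - F\right) + 26165} = \frac{1}{\left(6500 - 21716\right) + 26165} = \frac{1}{-15216 + 26165} = \frac{1}{10949}$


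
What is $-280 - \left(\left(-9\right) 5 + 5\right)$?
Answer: $-240$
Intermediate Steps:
$-280 - \left(\left(-9\right) 5 + 5\right) = -280 - \left(-45 + 5\right) = -280 - -40 = -280 + 40 = -240$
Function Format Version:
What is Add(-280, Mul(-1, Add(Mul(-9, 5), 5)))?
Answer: -240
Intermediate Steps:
Add(-280, Mul(-1, Add(Mul(-9, 5), 5))) = Add(-280, Mul(-1, Add(-45, 5))) = Add(-280, Mul(-1, -40)) = Add(-280, 40) = -240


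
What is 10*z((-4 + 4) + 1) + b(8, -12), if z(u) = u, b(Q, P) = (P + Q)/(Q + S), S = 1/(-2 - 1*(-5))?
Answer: 238/25 ≈ 9.5200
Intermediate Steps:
S = ⅓ (S = 1/(-2 + 5) = 1/3 = ⅓ ≈ 0.33333)
b(Q, P) = (P + Q)/(⅓ + Q) (b(Q, P) = (P + Q)/(Q + ⅓) = (P + Q)/(⅓ + Q))
10*z((-4 + 4) + 1) + b(8, -12) = 10*((-4 + 4) + 1) + 3*(-12 + 8)/(1 + 3*8) = 10*(0 + 1) + 3*(-4)/(1 + 24) = 10*1 + 3*(-4)/25 = 10 + 3*(1/25)*(-4) = 10 - 12/25 = 238/25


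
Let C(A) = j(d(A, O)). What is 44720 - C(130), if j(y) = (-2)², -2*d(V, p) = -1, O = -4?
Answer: 44716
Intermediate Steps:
d(V, p) = ½ (d(V, p) = -½*(-1) = ½)
j(y) = 4
C(A) = 4
44720 - C(130) = 44720 - 1*4 = 44720 - 4 = 44716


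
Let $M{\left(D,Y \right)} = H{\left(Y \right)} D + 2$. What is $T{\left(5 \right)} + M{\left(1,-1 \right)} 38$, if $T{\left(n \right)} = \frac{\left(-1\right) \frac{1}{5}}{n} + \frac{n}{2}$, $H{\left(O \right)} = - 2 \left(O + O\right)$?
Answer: $\frac{11523}{50} \approx 230.46$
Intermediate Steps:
$H{\left(O \right)} = - 4 O$ ($H{\left(O \right)} = - 2 \cdot 2 O = - 4 O$)
$T{\left(n \right)} = \frac{n}{2} - \frac{1}{5 n}$ ($T{\left(n \right)} = \frac{\left(-1\right) \frac{1}{5}}{n} + n \frac{1}{2} = - \frac{1}{5 n} + \frac{n}{2} = \frac{n}{2} - \frac{1}{5 n}$)
$M{\left(D,Y \right)} = 2 - 4 D Y$ ($M{\left(D,Y \right)} = - 4 Y D + 2 = - 4 D Y + 2 = 2 - 4 D Y$)
$T{\left(5 \right)} + M{\left(1,-1 \right)} 38 = \left(\frac{1}{2} \cdot 5 - \frac{1}{5 \cdot 5}\right) + \left(2 - 4 \left(-1\right)\right) 38 = \left(\frac{5}{2} - \frac{1}{25}\right) + \left(2 + 4\right) 38 = \left(\frac{5}{2} - \frac{1}{25}\right) + 6 \cdot 38 = \frac{123}{50} + 228 = \frac{11523}{50}$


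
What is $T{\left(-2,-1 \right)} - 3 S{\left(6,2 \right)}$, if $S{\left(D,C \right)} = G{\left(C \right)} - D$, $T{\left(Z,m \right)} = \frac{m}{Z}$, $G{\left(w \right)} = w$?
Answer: $\frac{25}{2} \approx 12.5$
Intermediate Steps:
$S{\left(D,C \right)} = C - D$
$T{\left(-2,-1 \right)} - 3 S{\left(6,2 \right)} = - \frac{1}{-2} - 3 \left(2 - 6\right) = \left(-1\right) \left(- \frac{1}{2}\right) - 3 \left(2 - 6\right) = \frac{1}{2} - -12 = \frac{1}{2} + 12 = \frac{25}{2}$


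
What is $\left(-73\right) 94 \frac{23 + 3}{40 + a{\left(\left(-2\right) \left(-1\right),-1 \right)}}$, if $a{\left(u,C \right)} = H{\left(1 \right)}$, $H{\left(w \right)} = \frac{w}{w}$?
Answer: $- \frac{178412}{41} \approx -4351.5$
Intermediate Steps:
$H{\left(w \right)} = 1$
$a{\left(u,C \right)} = 1$
$\left(-73\right) 94 \frac{23 + 3}{40 + a{\left(\left(-2\right) \left(-1\right),-1 \right)}} = \left(-73\right) 94 \frac{23 + 3}{40 + 1} = - 6862 \cdot \frac{26}{41} = - 6862 \cdot 26 \cdot \frac{1}{41} = \left(-6862\right) \frac{26}{41} = - \frac{178412}{41}$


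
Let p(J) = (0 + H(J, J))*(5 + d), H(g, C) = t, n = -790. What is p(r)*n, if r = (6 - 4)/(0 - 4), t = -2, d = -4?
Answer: 1580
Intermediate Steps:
H(g, C) = -2
r = -1/2 (r = 2/(-4) = 2*(-1/4) = -1/2 ≈ -0.50000)
p(J) = -2 (p(J) = (0 - 2)*(5 - 4) = -2*1 = -2)
p(r)*n = -2*(-790) = 1580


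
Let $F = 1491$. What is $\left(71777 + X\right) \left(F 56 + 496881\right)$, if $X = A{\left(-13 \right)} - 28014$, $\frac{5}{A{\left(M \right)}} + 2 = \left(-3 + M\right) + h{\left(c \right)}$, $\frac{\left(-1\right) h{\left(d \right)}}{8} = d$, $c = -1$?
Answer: $\frac{50797496925}{2} \approx 2.5399 \cdot 10^{10}$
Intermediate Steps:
$h{\left(d \right)} = - 8 d$
$A{\left(M \right)} = \frac{5}{3 + M}$ ($A{\left(M \right)} = \frac{5}{-2 + \left(\left(-3 + M\right) - -8\right)} = \frac{5}{-2 + \left(\left(-3 + M\right) + 8\right)} = \frac{5}{-2 + \left(5 + M\right)} = \frac{5}{3 + M}$)
$X = - \frac{56029}{2}$ ($X = \frac{5}{3 - 13} - 28014 = \frac{5}{-10} - 28014 = 5 \left(- \frac{1}{10}\right) - 28014 = - \frac{1}{2} - 28014 = - \frac{56029}{2} \approx -28015.0$)
$\left(71777 + X\right) \left(F 56 + 496881\right) = \left(71777 - \frac{56029}{2}\right) \left(1491 \cdot 56 + 496881\right) = \frac{87525 \left(83496 + 496881\right)}{2} = \frac{87525}{2} \cdot 580377 = \frac{50797496925}{2}$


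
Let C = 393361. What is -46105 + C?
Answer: 347256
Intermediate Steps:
-46105 + C = -46105 + 393361 = 347256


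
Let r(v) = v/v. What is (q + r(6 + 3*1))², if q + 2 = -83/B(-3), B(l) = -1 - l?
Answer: 7225/4 ≈ 1806.3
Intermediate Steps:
r(v) = 1
q = -87/2 (q = -2 - 83/(-1 - 1*(-3)) = -2 - 83/(-1 + 3) = -2 - 83/2 = -87/2 ≈ -43.500)
(q + r(6 + 3*1))² = (-87/2 + 1)² = (-85/2)² = 7225/4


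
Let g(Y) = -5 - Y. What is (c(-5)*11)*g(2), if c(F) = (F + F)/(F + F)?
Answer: -77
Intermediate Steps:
c(F) = 1 (c(F) = (2*F)/((2*F)) = (2*F)*(1/(2*F)) = 1)
(c(-5)*11)*g(2) = (1*11)*(-5 - 1*2) = 11*(-5 - 2) = 11*(-7) = -77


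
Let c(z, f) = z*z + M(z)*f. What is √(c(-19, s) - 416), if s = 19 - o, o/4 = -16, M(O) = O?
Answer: 4*I*√102 ≈ 40.398*I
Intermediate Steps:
o = -64 (o = 4*(-16) = -64)
s = 83 (s = 19 - 1*(-64) = 19 + 64 = 83)
c(z, f) = z² + f*z (c(z, f) = z*z + z*f = z² + f*z)
√(c(-19, s) - 416) = √(-19*(83 - 19) - 416) = √(-19*64 - 416) = √(-1216 - 416) = √(-1632) = 4*I*√102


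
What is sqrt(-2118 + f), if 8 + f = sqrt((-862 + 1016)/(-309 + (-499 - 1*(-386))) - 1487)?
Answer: sqrt(-94651646 + 211*I*sqrt(66218974))/211 ≈ 0.4182 + 46.11*I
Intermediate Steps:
f = -8 + I*sqrt(66218974)/211 (f = -8 + sqrt((-862 + 1016)/(-309 + (-499 - 1*(-386))) - 1487) = -8 + sqrt(154/(-309 + (-499 + 386)) - 1487) = -8 + sqrt(154/(-309 - 113) - 1487) = -8 + sqrt(154/(-422) - 1487) = -8 + sqrt(154*(-1/422) - 1487) = -8 + sqrt(-77/211 - 1487) = -8 + sqrt(-313834/211) = -8 + I*sqrt(66218974)/211 ≈ -8.0 + 38.566*I)
sqrt(-2118 + f) = sqrt(-2118 + (-8 + I*sqrt(66218974)/211)) = sqrt(-2126 + I*sqrt(66218974)/211)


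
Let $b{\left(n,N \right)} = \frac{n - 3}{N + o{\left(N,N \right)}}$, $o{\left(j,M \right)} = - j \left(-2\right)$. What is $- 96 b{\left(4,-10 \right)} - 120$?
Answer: $- \frac{584}{5} \approx -116.8$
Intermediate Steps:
$o{\left(j,M \right)} = 2 j$
$b{\left(n,N \right)} = \frac{-3 + n}{3 N}$ ($b{\left(n,N \right)} = \frac{n - 3}{N + 2 N} = \frac{-3 + n}{3 N}$)
$- 96 b{\left(4,-10 \right)} - 120 = - 96 \frac{-3 + 4}{3 \left(-10\right)} - 120 = - 96 \cdot \frac{1}{3} \left(- \frac{1}{10}\right) 1 - 120 = \left(-96\right) \left(- \frac{1}{30}\right) - 120 = \frac{16}{5} - 120 = - \frac{584}{5}$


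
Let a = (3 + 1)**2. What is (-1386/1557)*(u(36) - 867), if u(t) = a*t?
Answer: 44814/173 ≈ 259.04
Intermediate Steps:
a = 16 (a = 4**2 = 16)
u(t) = 16*t
(-1386/1557)*(u(36) - 867) = (-1386/1557)*(16*36 - 867) = (-1386*1/1557)*(576 - 867) = -154/173*(-291) = 44814/173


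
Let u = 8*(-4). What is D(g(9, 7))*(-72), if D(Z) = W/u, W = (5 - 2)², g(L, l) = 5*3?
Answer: 81/4 ≈ 20.250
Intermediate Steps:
u = -32
g(L, l) = 15
W = 9 (W = 3² = 9)
D(Z) = -9/32 (D(Z) = 9/(-32) = 9*(-1/32) = -9/32)
D(g(9, 7))*(-72) = -9/32*(-72) = 81/4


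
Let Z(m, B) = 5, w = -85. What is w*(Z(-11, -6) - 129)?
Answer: 10540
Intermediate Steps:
w*(Z(-11, -6) - 129) = -85*(5 - 129) = -85*(-124) = 10540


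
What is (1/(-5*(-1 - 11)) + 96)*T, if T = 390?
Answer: 74893/2 ≈ 37447.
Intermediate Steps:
(1/(-5*(-1 - 11)) + 96)*T = (1/(-5*(-1 - 11)) + 96)*390 = (1/(-5*(-12)) + 96)*390 = (1/60 + 96)*390 = (5761/60)*390 = 74893/2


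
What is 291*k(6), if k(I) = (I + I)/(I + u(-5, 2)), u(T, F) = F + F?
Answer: 1746/5 ≈ 349.20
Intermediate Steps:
u(T, F) = 2*F
k(I) = 2*I/(4 + I) (k(I) = (I + I)/(I + 2*2) = (2*I)/(I + 4) = (2*I)/(4 + I) = 2*I/(4 + I))
291*k(6) = 291*(2*6/(4 + 6)) = 291*(2*6/10) = 291*(2*6*(⅒)) = 291*(6/5) = 1746/5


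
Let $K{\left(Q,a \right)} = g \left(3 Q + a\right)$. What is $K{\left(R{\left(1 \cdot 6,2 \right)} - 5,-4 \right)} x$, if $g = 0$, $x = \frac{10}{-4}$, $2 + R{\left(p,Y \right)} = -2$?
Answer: $0$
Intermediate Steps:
$R{\left(p,Y \right)} = -4$ ($R{\left(p,Y \right)} = -2 - 2 = -4$)
$x = - \frac{5}{2}$ ($x = 10 \left(- \frac{1}{4}\right) = - \frac{5}{2} \approx -2.5$)
$K{\left(Q,a \right)} = 0$ ($K{\left(Q,a \right)} = 0 \left(3 Q + a\right) = 0 \left(a + 3 Q\right) = 0$)
$K{\left(R{\left(1 \cdot 6,2 \right)} - 5,-4 \right)} x = 0 \left(- \frac{5}{2}\right) = 0$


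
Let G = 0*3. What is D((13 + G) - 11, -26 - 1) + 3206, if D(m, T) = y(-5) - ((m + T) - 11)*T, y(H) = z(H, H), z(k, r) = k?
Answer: 2229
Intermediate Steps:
y(H) = H
G = 0
D(m, T) = -5 - T*(-11 + T + m) (D(m, T) = -5 - ((m + T) - 11)*T = -5 - ((T + m) - 11)*T = -5 - (-11 + T + m)*T = -5 - T*(-11 + T + m))
D((13 + G) - 11, -26 - 1) + 3206 = (-5 - (-26 - 1)² + 11*(-26 - 1) - (-26 - 1)*((13 + 0) - 11)) + 3206 = (-5 - 1*(-27)² + 11*(-27) - 1*(-27)*(13 - 11)) + 3206 = (-5 - 1*729 - 297 - 1*(-27)*2) + 3206 = (-5 - 729 - 297 + 54) + 3206 = -977 + 3206 = 2229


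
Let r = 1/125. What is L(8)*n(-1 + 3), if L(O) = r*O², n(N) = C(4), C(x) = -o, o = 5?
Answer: -64/25 ≈ -2.5600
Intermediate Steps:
C(x) = -5 (C(x) = -1*5 = -5)
n(N) = -5
r = 1/125 ≈ 0.0080000
L(O) = O²/125
L(8)*n(-1 + 3) = ((1/125)*8²)*(-5) = ((1/125)*64)*(-5) = (64/125)*(-5) = -64/25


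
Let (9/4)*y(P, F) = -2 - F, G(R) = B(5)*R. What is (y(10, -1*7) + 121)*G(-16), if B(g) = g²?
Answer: -443600/9 ≈ -49289.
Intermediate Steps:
G(R) = 25*R (G(R) = 5²*R = 25*R)
y(P, F) = -8/9 - 4*F/9 (y(P, F) = 4*(-2 - F)/9 = -8/9 - 4*F/9)
(y(10, -1*7) + 121)*G(-16) = ((-8/9 - (-4)*7/9) + 121)*(25*(-16)) = ((-8/9 - 4/9*(-7)) + 121)*(-400) = ((-8/9 + 28/9) + 121)*(-400) = (20/9 + 121)*(-400) = (1109/9)*(-400) = -443600/9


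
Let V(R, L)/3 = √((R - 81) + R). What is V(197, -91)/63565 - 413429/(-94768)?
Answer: 413429/94768 + 3*√313/63565 ≈ 4.3634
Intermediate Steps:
V(R, L) = 3*√(-81 + 2*R) (V(R, L) = 3*√((R - 81) + R) = 3*√((-81 + R) + R) = 3*√(-81 + 2*R))
V(197, -91)/63565 - 413429/(-94768) = (3*√(-81 + 2*197))/63565 - 413429/(-94768) = (3*√(-81 + 394))*(1/63565) - 413429*(-1/94768) = (3*√313)*(1/63565) + 413429/94768 = 3*√313/63565 + 413429/94768 = 413429/94768 + 3*√313/63565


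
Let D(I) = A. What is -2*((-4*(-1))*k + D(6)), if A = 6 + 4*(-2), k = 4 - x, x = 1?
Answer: -20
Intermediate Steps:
k = 3 (k = 4 - 1*1 = 4 - 1 = 3)
A = -2 (A = 6 - 8 = -2)
D(I) = -2
-2*((-4*(-1))*k + D(6)) = -2*(-4*(-1)*3 - 2) = -2*(4*3 - 2) = -2*(12 - 2) = -2*10 = -20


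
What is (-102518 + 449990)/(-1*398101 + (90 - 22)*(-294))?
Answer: -347472/418093 ≈ -0.83109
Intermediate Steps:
(-102518 + 449990)/(-1*398101 + (90 - 22)*(-294)) = 347472/(-398101 + 68*(-294)) = 347472/(-398101 - 19992) = 347472/(-418093) = 347472*(-1/418093) = -347472/418093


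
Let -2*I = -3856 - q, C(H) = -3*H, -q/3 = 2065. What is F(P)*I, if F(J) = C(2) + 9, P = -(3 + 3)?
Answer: -7017/2 ≈ -3508.5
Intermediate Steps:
q = -6195 (q = -3*2065 = -6195)
P = -6 (P = -1*6 = -6)
F(J) = 3 (F(J) = -3*2 + 9 = -6 + 9 = 3)
I = -2339/2 (I = -(-3856 - 1*(-6195))/2 = -(-3856 + 6195)/2 = -½*2339 = -2339/2 ≈ -1169.5)
F(P)*I = 3*(-2339/2) = -7017/2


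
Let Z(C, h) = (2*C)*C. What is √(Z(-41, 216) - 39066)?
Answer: 2*I*√8926 ≈ 188.96*I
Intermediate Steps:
Z(C, h) = 2*C²
√(Z(-41, 216) - 39066) = √(2*(-41)² - 39066) = √(2*1681 - 39066) = √(3362 - 39066) = √(-35704) = 2*I*√8926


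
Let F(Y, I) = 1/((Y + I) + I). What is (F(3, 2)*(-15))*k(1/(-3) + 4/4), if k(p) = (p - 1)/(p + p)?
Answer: 15/28 ≈ 0.53571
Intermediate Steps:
k(p) = (-1 + p)/(2*p) (k(p) = (-1 + p)/((2*p)) = (-1 + p)*(1/(2*p)) = (-1 + p)/(2*p))
F(Y, I) = 1/(Y + 2*I) (F(Y, I) = 1/((I + Y) + I) = 1/(Y + 2*I))
(F(3, 2)*(-15))*k(1/(-3) + 4/4) = (-15/(3 + 2*2))*((-1 + (1/(-3) + 4/4))/(2*(1/(-3) + 4/4))) = (-15/(3 + 4))*((-1 + (1*(-1/3) + 4*(1/4)))/(2*(1*(-1/3) + 4*(1/4)))) = (-15/7)*((-1 + (-1/3 + 1))/(2*(-1/3 + 1))) = ((1/7)*(-15))*((-1 + 2/3)/(2*(2/3))) = -15*3*(-1)/(14*2*3) = -15/7*(-1/4) = 15/28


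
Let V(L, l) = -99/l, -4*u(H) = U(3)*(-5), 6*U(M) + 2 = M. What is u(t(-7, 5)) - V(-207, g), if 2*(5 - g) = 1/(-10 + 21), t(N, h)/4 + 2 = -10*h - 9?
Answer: 52817/2616 ≈ 20.190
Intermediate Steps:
U(M) = -1/3 + M/6
t(N, h) = -44 - 40*h (t(N, h) = -8 + 4*(-10*h - 9) = -8 + 4*(-9 - 10*h) = -8 + (-36 - 40*h) = -44 - 40*h)
g = 109/22 (g = 5 - 1/(2*(-10 + 21)) = 5 - 1/2/11 = 5 - 1/2*1/11 = 5 - 1/22 = 109/22 ≈ 4.9545)
u(H) = 5/24 (u(H) = -(-1/3 + (1/6)*3)*(-5)/4 = -(-1/3 + 1/2)*(-5)/4 = -(-5)/24 = -1/4*(-5/6) = 5/24)
u(t(-7, 5)) - V(-207, g) = 5/24 - (-99)/109/22 = 5/24 - (-99)*22/109 = 5/24 - 1*(-2178/109) = 5/24 + 2178/109 = 52817/2616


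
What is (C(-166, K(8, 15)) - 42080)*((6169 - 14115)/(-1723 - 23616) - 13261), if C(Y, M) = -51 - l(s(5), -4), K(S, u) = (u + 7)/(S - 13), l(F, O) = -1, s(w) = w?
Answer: 14156208015290/25339 ≈ 5.5867e+8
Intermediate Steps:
K(S, u) = (7 + u)/(-13 + S)
C(Y, M) = -50 (C(Y, M) = -51 - 1*(-1) = -51 + 1 = -50)
(C(-166, K(8, 15)) - 42080)*((6169 - 14115)/(-1723 - 23616) - 13261) = (-50 - 42080)*((6169 - 14115)/(-1723 - 23616) - 13261) = -42130*(-7946/(-25339) - 13261) = -42130*(-7946*(-1/25339) - 13261) = -42130*(7946/25339 - 13261) = -42130*(-336012533/25339) = 14156208015290/25339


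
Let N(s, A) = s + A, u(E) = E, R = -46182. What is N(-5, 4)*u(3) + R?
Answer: -46185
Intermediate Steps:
N(s, A) = A + s
N(-5, 4)*u(3) + R = (4 - 5)*3 - 46182 = -1*3 - 46182 = -3 - 46182 = -46185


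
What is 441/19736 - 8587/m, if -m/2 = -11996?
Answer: -9930785/29594132 ≈ -0.33557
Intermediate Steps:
m = 23992 (m = -2*(-11996) = 23992)
441/19736 - 8587/m = 441/19736 - 8587/23992 = -9930785/29594132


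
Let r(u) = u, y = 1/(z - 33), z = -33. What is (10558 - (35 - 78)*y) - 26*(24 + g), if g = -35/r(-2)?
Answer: 625571/66 ≈ 9478.3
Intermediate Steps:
y = -1/66 (y = 1/(-33 - 33) = 1/(-66) = -1/66 ≈ -0.015152)
g = 35/2 (g = -35/(-2) = -35*(-1/2) = 35/2 ≈ 17.500)
(10558 - (35 - 78)*y) - 26*(24 + g) = (10558 - (35 - 78)*(-1)/66) - 26*(24 + 35/2) = (10558 - (-43)*(-1)/66) - 26*83/2 = (10558 - 1*43/66) - 1079 = (10558 - 43/66) - 1079 = 696785/66 - 1079 = 625571/66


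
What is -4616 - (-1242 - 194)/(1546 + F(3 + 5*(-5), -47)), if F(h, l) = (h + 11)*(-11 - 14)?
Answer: -8404300/1821 ≈ -4615.2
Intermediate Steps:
F(h, l) = -275 - 25*h (F(h, l) = (11 + h)*(-25) = -275 - 25*h)
-4616 - (-1242 - 194)/(1546 + F(3 + 5*(-5), -47)) = -4616 - (-1242 - 194)/(1546 + (-275 - 25*(3 + 5*(-5)))) = -4616 - (-1436)/(1546 + (-275 - 25*(3 - 25))) = -4616 - (-1436)/(1546 + (-275 - 25*(-22))) = -4616 - (-1436)/(1546 + (-275 + 550)) = -4616 - (-1436)/(1546 + 275) = -4616 - (-1436)/1821 = -4616 - 1*(-1436/1821) = -4616 + 1436/1821 = -8404300/1821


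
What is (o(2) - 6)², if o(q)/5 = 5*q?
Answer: 1936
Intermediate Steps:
o(q) = 25*q (o(q) = 5*(5*q) = 25*q)
(o(2) - 6)² = (25*2 - 6)² = (50 - 6)² = 44² = 1936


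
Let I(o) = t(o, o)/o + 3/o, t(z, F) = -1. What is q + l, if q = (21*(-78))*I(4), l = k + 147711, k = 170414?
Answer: 317306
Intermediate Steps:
I(o) = 2/o (I(o) = -1/o + 3/o = 2/o)
l = 318125 (l = 170414 + 147711 = 318125)
q = -819 (q = (21*(-78))*(2/4) = -3276/4 = -1638*½ = -819)
q + l = -819 + 318125 = 317306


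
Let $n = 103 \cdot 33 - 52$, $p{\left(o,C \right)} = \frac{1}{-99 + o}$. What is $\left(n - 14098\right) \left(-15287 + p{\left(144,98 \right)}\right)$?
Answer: $\frac{7395763414}{45} \approx 1.6435 \cdot 10^{8}$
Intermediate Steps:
$n = 3347$ ($n = 3399 - 52 = 3347$)
$\left(n - 14098\right) \left(-15287 + p{\left(144,98 \right)}\right) = \left(3347 - 14098\right) \left(-15287 + \frac{1}{-99 + 144}\right) = - 10751 \left(-15287 + \frac{1}{45}\right) = \left(-10751\right) \left(- \frac{687914}{45}\right) = \frac{7395763414}{45}$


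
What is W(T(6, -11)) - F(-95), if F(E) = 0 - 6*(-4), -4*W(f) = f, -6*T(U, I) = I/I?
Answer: -575/24 ≈ -23.958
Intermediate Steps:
T(U, I) = -1/6 (T(U, I) = -I/(6*I) = -1/6*1 = -1/6)
W(f) = -f/4
F(E) = 24 (F(E) = 0 + 24 = 24)
W(T(6, -11)) - F(-95) = -1/4*(-1/6) - 1*24 = 1/24 - 24 = -575/24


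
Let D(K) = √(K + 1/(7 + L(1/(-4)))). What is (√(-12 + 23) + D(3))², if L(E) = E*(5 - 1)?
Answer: 85/6 + √1254/3 ≈ 25.971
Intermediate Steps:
L(E) = 4*E (L(E) = E*4 = 4*E)
D(K) = √(⅙ + K) (D(K) = √(K + 1/(7 + 4/(-4))) = √(K + 1/(7 + 4*(-¼))) = √(K + 1/(7 - 1)) = √(K + 1/6) = √(K + ⅙) = √(⅙ + K))
(√(-12 + 23) + D(3))² = (√(-12 + 23) + √(6 + 36*3)/6)² = (√11 + √(6 + 108)/6)² = (√11 + √114/6)²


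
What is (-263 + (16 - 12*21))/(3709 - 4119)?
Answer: 499/410 ≈ 1.2171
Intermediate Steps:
(-263 + (16 - 12*21))/(3709 - 4119) = (-263 + (16 - 252))/(-410) = (-263 - 236)*(-1/410) = -499*(-1/410) = 499/410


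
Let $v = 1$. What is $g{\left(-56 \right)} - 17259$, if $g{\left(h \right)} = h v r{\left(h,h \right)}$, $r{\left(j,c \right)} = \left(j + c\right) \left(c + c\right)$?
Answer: $-719723$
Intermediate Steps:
$r{\left(j,c \right)} = 2 c \left(c + j\right)$ ($r{\left(j,c \right)} = \left(c + j\right) 2 c = 2 c \left(c + j\right)$)
$g{\left(h \right)} = 4 h^{3}$ ($g{\left(h \right)} = h 1 \cdot 2 h \left(h + h\right) = h 2 h 2 h = h 4 h^{2} = 4 h^{3}$)
$g{\left(-56 \right)} - 17259 = 4 \left(-56\right)^{3} - 17259 = 4 \left(-175616\right) - 17259 = -702464 - 17259 = -719723$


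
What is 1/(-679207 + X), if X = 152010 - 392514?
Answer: -1/919711 ≈ -1.0873e-6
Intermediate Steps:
X = -240504
1/(-679207 + X) = 1/(-679207 - 240504) = 1/(-919711) = -1/919711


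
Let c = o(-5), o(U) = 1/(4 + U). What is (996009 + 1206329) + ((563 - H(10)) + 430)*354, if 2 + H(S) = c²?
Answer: 2554214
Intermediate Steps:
c = -1 (c = 1/(4 - 5) = 1/(-1) = -1)
H(S) = -1 (H(S) = -2 + (-1)² = -2 + 1 = -1)
(996009 + 1206329) + ((563 - H(10)) + 430)*354 = (996009 + 1206329) + ((563 - 1*(-1)) + 430)*354 = 2202338 + ((563 + 1) + 430)*354 = 2202338 + (564 + 430)*354 = 2202338 + 994*354 = 2202338 + 351876 = 2554214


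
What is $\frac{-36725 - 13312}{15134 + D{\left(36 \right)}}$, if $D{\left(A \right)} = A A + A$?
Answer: $- \frac{50037}{16466} \approx -3.0388$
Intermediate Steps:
$D{\left(A \right)} = A + A^{2}$ ($D{\left(A \right)} = A^{2} + A = A + A^{2}$)
$\frac{-36725 - 13312}{15134 + D{\left(36 \right)}} = \frac{-36725 - 13312}{15134 + 36 \left(1 + 36\right)} = - \frac{50037}{15134 + 36 \cdot 37} = - \frac{50037}{15134 + 1332} = - \frac{50037}{16466}$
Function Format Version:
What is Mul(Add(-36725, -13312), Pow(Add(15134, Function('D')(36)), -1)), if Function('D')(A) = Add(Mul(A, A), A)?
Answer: Rational(-50037, 16466) ≈ -3.0388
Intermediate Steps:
Function('D')(A) = Add(A, Pow(A, 2)) (Function('D')(A) = Add(Pow(A, 2), A) = Add(A, Pow(A, 2)))
Mul(Add(-36725, -13312), Pow(Add(15134, Function('D')(36)), -1)) = Mul(Add(-36725, -13312), Pow(Add(15134, Mul(36, Add(1, 36))), -1)) = Mul(-50037, Pow(Add(15134, Mul(36, 37)), -1)) = Mul(-50037, Pow(Add(15134, 1332), -1)) = Mul(-50037, Pow(16466, -1)) = Mul(-50037, Rational(1, 16466)) = Rational(-50037, 16466)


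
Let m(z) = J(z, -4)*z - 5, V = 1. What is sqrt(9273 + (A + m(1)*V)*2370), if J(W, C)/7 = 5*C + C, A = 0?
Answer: 31*I*sqrt(417) ≈ 633.04*I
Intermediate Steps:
J(W, C) = 42*C (J(W, C) = 7*(5*C + C) = 7*(6*C) = 42*C)
m(z) = -5 - 168*z (m(z) = (42*(-4))*z - 5 = -168*z - 5 = -5 - 168*z)
sqrt(9273 + (A + m(1)*V)*2370) = sqrt(9273 + (0 + (-5 - 168*1)*1)*2370) = sqrt(9273 + (0 + (-5 - 168)*1)*2370) = sqrt(9273 + (0 - 173*1)*2370) = sqrt(9273 + (0 - 173)*2370) = sqrt(9273 - 173*2370) = sqrt(9273 - 410010) = sqrt(-400737) = 31*I*sqrt(417)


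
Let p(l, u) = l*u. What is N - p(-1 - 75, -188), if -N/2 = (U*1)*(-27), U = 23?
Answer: -13046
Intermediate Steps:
N = 1242 (N = -2*23*1*(-27) = -46*(-27) = -2*(-621) = 1242)
N - p(-1 - 75, -188) = 1242 - (-1 - 75)*(-188) = 1242 - (-76)*(-188) = 1242 - 1*14288 = 1242 - 14288 = -13046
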